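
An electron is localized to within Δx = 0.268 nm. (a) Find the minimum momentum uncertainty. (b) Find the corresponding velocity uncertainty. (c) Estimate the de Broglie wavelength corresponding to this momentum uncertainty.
(a) Δp_min = 1.967 × 10^-25 kg·m/s
(b) Δv_min = 215.984 km/s
(c) λ_dB = 3.368 nm

Step-by-step:

(a) From the uncertainty principle:
Δp_min = ℏ/(2Δx) = (1.055e-34 J·s)/(2 × 2.680e-10 m) = 1.967e-25 kg·m/s

(b) The velocity uncertainty:
Δv = Δp/m = (1.967e-25 kg·m/s)/(9.109e-31 kg) = 2.160e+05 m/s = 215.984 km/s

(c) The de Broglie wavelength for this momentum:
λ = h/p = (6.626e-34 J·s)/(1.967e-25 kg·m/s) = 3.368e-09 m = 3.368 nm

Note: The de Broglie wavelength is comparable to the localization size, as expected from wave-particle duality.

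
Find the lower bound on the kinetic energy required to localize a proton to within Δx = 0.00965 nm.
55.706 meV

Localizing a particle requires giving it sufficient momentum uncertainty:

1. From uncertainty principle: Δp ≥ ℏ/(2Δx)
   Δp_min = (1.055e-34 J·s) / (2 × 9.650e-12 m)
   Δp_min = 5.464e-24 kg·m/s

2. This momentum uncertainty corresponds to kinetic energy:
   KE ≈ (Δp)²/(2m) = (5.464e-24)²/(2 × 1.673e-27 kg)
   KE = 8.925e-21 J = 55.706 meV

Tighter localization requires more energy.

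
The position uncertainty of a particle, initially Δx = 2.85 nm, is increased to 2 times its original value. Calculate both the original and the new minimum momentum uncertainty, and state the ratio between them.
Original Δp_min = 1.850 × 10^-26 kg·m/s; new Δp'_min = 9.251 × 10^-27 kg·m/s; ratio Δp'_min/Δp_min = 1/2.

From the uncertainty principle ΔxΔp ≥ ℏ/2, the minimum momentum uncertainty is Δp_min = ℏ/(2Δx).

Original (Δx = 2.85 nm = 2.850e-09 m):
Δp_min = (1.055e-34 J·s)/(2 × 2.850e-09 m) = 1.850e-26 kg·m/s

When Δx → 2Δx:
Δp'_min = ℏ/(2 × 2Δx) = (1/2) × ℏ/(2Δx) = (1/2) × Δp_min
Δp'_min = 1/2 × 1.850e-26 kg·m/s = 9.251e-27 kg·m/s

Since Δp_min ∝ 1/Δx, when Δx is increased to 2 times its original value, Δp_min decreases to 1/2 of its original value.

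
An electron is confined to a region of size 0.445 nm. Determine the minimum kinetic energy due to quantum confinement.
48.100 meV

Using the uncertainty principle:

1. Position uncertainty: Δx ≈ 4.450e-10 m
2. Minimum momentum uncertainty: Δp = ℏ/(2Δx) = 1.185e-25 kg·m/s
3. Minimum kinetic energy:
   KE = (Δp)²/(2m) = (1.185e-25)²/(2 × 9.109e-31 kg)
   KE = 7.706e-21 J = 48.100 meV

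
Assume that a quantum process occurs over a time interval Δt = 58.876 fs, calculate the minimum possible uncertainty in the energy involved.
5.590 meV

Using the energy-time uncertainty principle:
ΔEΔt ≥ ℏ/2

The minimum uncertainty in energy is:
ΔE_min = ℏ/(2Δt)
ΔE_min = (1.055e-34 J·s) / (2 × 5.888e-14 s)
ΔE_min = 8.956e-22 J = 5.590 meV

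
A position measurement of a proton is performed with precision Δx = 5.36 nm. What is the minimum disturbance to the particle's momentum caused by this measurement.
9.837 × 10^-27 kg·m/s

The uncertainty principle implies that measuring position disturbs momentum:
ΔxΔp ≥ ℏ/2

When we measure position with precision Δx, we necessarily introduce a momentum uncertainty:
Δp ≥ ℏ/(2Δx)
Δp_min = (1.055e-34 J·s) / (2 × 5.360e-09 m)
Δp_min = 9.837e-27 kg·m/s

The more precisely we measure position, the greater the momentum disturbance.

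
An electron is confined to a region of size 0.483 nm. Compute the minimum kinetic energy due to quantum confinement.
40.829 meV

Using the uncertainty principle:

1. Position uncertainty: Δx ≈ 4.830e-10 m
2. Minimum momentum uncertainty: Δp = ℏ/(2Δx) = 1.092e-25 kg·m/s
3. Minimum kinetic energy:
   KE = (Δp)²/(2m) = (1.092e-25)²/(2 × 9.109e-31 kg)
   KE = 6.542e-21 J = 40.829 meV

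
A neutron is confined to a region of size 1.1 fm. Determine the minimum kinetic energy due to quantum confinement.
4.281 MeV

Using the uncertainty principle:

1. Position uncertainty: Δx ≈ 1.100e-15 m
2. Minimum momentum uncertainty: Δp = ℏ/(2Δx) = 4.794e-20 kg·m/s
3. Minimum kinetic energy:
   KE = (Δp)²/(2m) = (4.794e-20)²/(2 × 1.675e-27 kg)
   KE = 6.859e-13 J = 4.281 MeV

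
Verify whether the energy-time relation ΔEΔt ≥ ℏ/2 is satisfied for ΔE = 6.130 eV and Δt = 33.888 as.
No, it violates the uncertainty relation.

Calculate the product ΔEΔt:
ΔE = 6.130 eV = 9.821e-19 J
ΔEΔt = (9.821e-19 J) × (3.389e-17 s)
ΔEΔt = 3.328e-35 J·s

Compare to the minimum allowed value ℏ/2:
ℏ/2 = 5.273e-35 J·s

Since ΔEΔt = 3.328e-35 J·s < 5.273e-35 J·s = ℏ/2,
this violates the uncertainty relation.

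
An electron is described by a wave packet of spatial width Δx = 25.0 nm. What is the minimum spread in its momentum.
2.109 × 10^-27 kg·m/s

For a wave packet, the spatial width Δx and momentum spread Δp are related by the uncertainty principle:
ΔxΔp ≥ ℏ/2

The minimum momentum spread is:
Δp_min = ℏ/(2Δx)
Δp_min = (1.055e-34 J·s) / (2 × 2.500e-08 m)
Δp_min = 2.109e-27 kg·m/s

A wave packet cannot have both a well-defined position and well-defined momentum.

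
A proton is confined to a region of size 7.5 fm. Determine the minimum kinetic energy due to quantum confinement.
92.221 keV

Using the uncertainty principle:

1. Position uncertainty: Δx ≈ 7.500e-15 m
2. Minimum momentum uncertainty: Δp = ℏ/(2Δx) = 7.030e-21 kg·m/s
3. Minimum kinetic energy:
   KE = (Δp)²/(2m) = (7.030e-21)²/(2 × 1.673e-27 kg)
   KE = 1.478e-14 J = 92.221 keV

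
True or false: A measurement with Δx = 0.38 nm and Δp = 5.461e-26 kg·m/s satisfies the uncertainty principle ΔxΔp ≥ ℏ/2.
No, it violates the uncertainty principle (impossible measurement).

Calculate the product ΔxΔp:
ΔxΔp = (3.800e-10 m) × (5.461e-26 kg·m/s)
ΔxΔp = 2.075e-35 J·s

Compare to the minimum allowed value ℏ/2:
ℏ/2 = 5.273e-35 J·s

Since ΔxΔp = 2.075e-35 J·s < 5.273e-35 J·s = ℏ/2,
the measurement violates the uncertainty principle.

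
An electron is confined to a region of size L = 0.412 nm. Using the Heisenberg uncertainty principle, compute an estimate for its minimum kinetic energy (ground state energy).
56.114 meV

Using the uncertainty principle to estimate ground state energy:

1. The position uncertainty is approximately the confinement size:
   Δx ≈ L = 4.120e-10 m

2. From ΔxΔp ≥ ℏ/2, the minimum momentum uncertainty is:
   Δp ≈ ℏ/(2L) = 1.280e-25 kg·m/s

3. The kinetic energy is approximately:
   KE ≈ (Δp)²/(2m) = (1.280e-25)²/(2 × 9.109e-31 kg)
   KE ≈ 8.990e-21 J = 56.114 meV

This is an order-of-magnitude estimate of the ground state energy.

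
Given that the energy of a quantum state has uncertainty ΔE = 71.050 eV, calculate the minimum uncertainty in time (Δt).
4.632 as

Using the energy-time uncertainty principle:
ΔEΔt ≥ ℏ/2

The minimum uncertainty in time is:
Δt_min = ℏ/(2ΔE)
Δt_min = (1.055e-34 J·s) / (2 × 1.138e-17 J)
Δt_min = 4.632e-18 s = 4.632 as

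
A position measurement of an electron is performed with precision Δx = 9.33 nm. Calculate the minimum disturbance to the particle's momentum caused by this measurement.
5.652 × 10^-27 kg·m/s

The uncertainty principle implies that measuring position disturbs momentum:
ΔxΔp ≥ ℏ/2

When we measure position with precision Δx, we necessarily introduce a momentum uncertainty:
Δp ≥ ℏ/(2Δx)
Δp_min = (1.055e-34 J·s) / (2 × 9.330e-09 m)
Δp_min = 5.652e-27 kg·m/s

The more precisely we measure position, the greater the momentum disturbance.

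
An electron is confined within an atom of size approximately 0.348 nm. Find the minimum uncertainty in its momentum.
1.515 × 10^-25 kg·m/s

Using the Heisenberg uncertainty principle:
ΔxΔp ≥ ℏ/2

With Δx ≈ L = 3.480e-10 m (the confinement size):
Δp_min = ℏ/(2Δx)
Δp_min = (1.055e-34 J·s) / (2 × 3.480e-10 m)
Δp_min = 1.515e-25 kg·m/s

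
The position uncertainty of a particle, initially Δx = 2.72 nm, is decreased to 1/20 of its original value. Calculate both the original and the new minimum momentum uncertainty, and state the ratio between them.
Original Δp_min = 1.939 × 10^-26 kg·m/s; new Δp'_min = 3.877 × 10^-25 kg·m/s; ratio Δp'_min/Δp_min = 20.

From the uncertainty principle ΔxΔp ≥ ℏ/2, the minimum momentum uncertainty is Δp_min = ℏ/(2Δx).

Original (Δx = 2.72 nm = 2.720e-09 m):
Δp_min = (1.055e-34 J·s)/(2 × 2.720e-09 m) = 1.939e-26 kg·m/s

When Δx → (1/20)Δx:
Δp'_min = ℏ/(2 × (1/20)Δx) = 20 × ℏ/(2Δx) = 20 × Δp_min
Δp'_min = 20 × 1.939e-26 kg·m/s = 3.877e-25 kg·m/s

Since Δp_min ∝ 1/Δx, when Δx is decreased to 1/20 of its original value, Δp_min increases to 20 times its original value.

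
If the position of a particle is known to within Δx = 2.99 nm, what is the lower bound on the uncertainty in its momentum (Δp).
1.763 × 10^-26 kg·m/s

Using the Heisenberg uncertainty principle:
ΔxΔp ≥ ℏ/2

The minimum uncertainty in momentum is:
Δp_min = ℏ/(2Δx)
Δp_min = (1.055e-34 J·s) / (2 × 2.990e-09 m)
Δp_min = 1.763e-26 kg·m/s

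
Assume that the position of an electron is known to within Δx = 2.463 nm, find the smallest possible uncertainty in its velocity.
23.501 km/s

Using the Heisenberg uncertainty principle and Δp = mΔv:
ΔxΔp ≥ ℏ/2
Δx(mΔv) ≥ ℏ/2

The minimum uncertainty in velocity is:
Δv_min = ℏ/(2mΔx)
Δv_min = (1.055e-34 J·s) / (2 × 9.109e-31 kg × 2.463e-09 m)
Δv_min = 2.350e+04 m/s = 23.501 km/s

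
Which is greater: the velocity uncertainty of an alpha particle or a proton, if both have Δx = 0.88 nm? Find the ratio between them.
The proton has the larger minimum velocity uncertainty, by a ratio of 4.0.

For both particles, Δp_min = ℏ/(2Δx) = 5.992e-26 kg·m/s (same for both).

The velocity uncertainty is Δv = Δp/m:
- alpha particle: Δv = 5.992e-26 / 6.645e-27 = 9.018e+00 m/s = 9.018 m/s
- proton: Δv = 5.992e-26 / 1.673e-27 = 3.582e+01 m/s = 35.823 m/s

Ratio: 3.582e+01 / 9.018e+00 = 4.0

The lighter particle has larger velocity uncertainty because Δv ∝ 1/m.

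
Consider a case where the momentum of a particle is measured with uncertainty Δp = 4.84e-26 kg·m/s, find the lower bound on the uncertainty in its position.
1.089 nm

Using the Heisenberg uncertainty principle:
ΔxΔp ≥ ℏ/2

The minimum uncertainty in position is:
Δx_min = ℏ/(2Δp)
Δx_min = (1.055e-34 J·s) / (2 × 4.840e-26 kg·m/s)
Δx_min = 1.089e-09 m = 1.089 nm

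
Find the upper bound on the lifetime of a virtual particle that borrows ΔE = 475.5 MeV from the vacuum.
6.921 × 10^-25 s

Using the energy-time uncertainty principle:
ΔEΔt ≥ ℏ/2

For a virtual particle borrowing energy ΔE, the maximum lifetime is:
Δt_max = ℏ/(2ΔE)

Converting energy:
ΔE = 475.5 MeV = 7.618e-11 J

Δt_max = (1.055e-34 J·s) / (2 × 7.618e-11 J)
Δt_max = 6.921e-25 s = 6.921 × 10^-25 s

Virtual particles with higher borrowed energy exist for shorter times.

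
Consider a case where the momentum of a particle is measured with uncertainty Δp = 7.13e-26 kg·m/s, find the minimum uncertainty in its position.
739.531 pm

Using the Heisenberg uncertainty principle:
ΔxΔp ≥ ℏ/2

The minimum uncertainty in position is:
Δx_min = ℏ/(2Δp)
Δx_min = (1.055e-34 J·s) / (2 × 7.130e-26 kg·m/s)
Δx_min = 7.395e-10 m = 739.531 pm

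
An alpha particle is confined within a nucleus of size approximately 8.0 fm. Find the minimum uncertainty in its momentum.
6.591 × 10^-21 kg·m/s

Using the Heisenberg uncertainty principle:
ΔxΔp ≥ ℏ/2

With Δx ≈ L = 8.000e-15 m (the confinement size):
Δp_min = ℏ/(2Δx)
Δp_min = (1.055e-34 J·s) / (2 × 8.000e-15 m)
Δp_min = 6.591e-21 kg·m/s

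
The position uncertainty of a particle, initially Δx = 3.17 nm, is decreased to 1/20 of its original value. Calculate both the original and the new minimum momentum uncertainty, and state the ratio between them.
Original Δp_min = 1.663 × 10^-26 kg·m/s; new Δp'_min = 3.327 × 10^-25 kg·m/s; ratio Δp'_min/Δp_min = 20.

From the uncertainty principle ΔxΔp ≥ ℏ/2, the minimum momentum uncertainty is Δp_min = ℏ/(2Δx).

Original (Δx = 3.17 nm = 3.170e-09 m):
Δp_min = (1.055e-34 J·s)/(2 × 3.170e-09 m) = 1.663e-26 kg·m/s

When Δx → (1/20)Δx:
Δp'_min = ℏ/(2 × (1/20)Δx) = 20 × ℏ/(2Δx) = 20 × Δp_min
Δp'_min = 20 × 1.663e-26 kg·m/s = 3.327e-25 kg·m/s

Since Δp_min ∝ 1/Δx, when Δx is decreased to 1/20 of its original value, Δp_min increases to 20 times its original value.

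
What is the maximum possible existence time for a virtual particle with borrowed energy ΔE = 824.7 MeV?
3.991 × 10^-25 s

Using the energy-time uncertainty principle:
ΔEΔt ≥ ℏ/2

For a virtual particle borrowing energy ΔE, the maximum lifetime is:
Δt_max = ℏ/(2ΔE)

Converting energy:
ΔE = 824.7 MeV = 1.321e-10 J

Δt_max = (1.055e-34 J·s) / (2 × 1.321e-10 J)
Δt_max = 3.991e-25 s = 3.991 × 10^-25 s

Virtual particles with higher borrowed energy exist for shorter times.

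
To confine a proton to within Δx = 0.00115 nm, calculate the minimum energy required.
3.922 eV

Localizing a particle requires giving it sufficient momentum uncertainty:

1. From uncertainty principle: Δp ≥ ℏ/(2Δx)
   Δp_min = (1.055e-34 J·s) / (2 × 1.150e-12 m)
   Δp_min = 4.585e-23 kg·m/s

2. This momentum uncertainty corresponds to kinetic energy:
   KE ≈ (Δp)²/(2m) = (4.585e-23)²/(2 × 1.673e-27 kg)
   KE = 6.284e-19 J = 3.922 eV

Tighter localization requires more energy.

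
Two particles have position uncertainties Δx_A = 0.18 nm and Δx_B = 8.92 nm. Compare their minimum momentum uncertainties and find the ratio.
Particle A has the larger minimum momentum uncertainty, by a factor of 49.56.

For each particle, the minimum momentum uncertainty is Δp_min = ℏ/(2Δx):

Particle A: Δp_A = ℏ/(2×1.800e-10 m) = 2.929e-25 kg·m/s
Particle B: Δp_B = ℏ/(2×8.920e-09 m) = 5.911e-27 kg·m/s

Ratio: Δp_A/Δp_B = 49.56

Since Δp_min ∝ 1/Δx, the particle with smaller position uncertainty (A) has larger momentum uncertainty.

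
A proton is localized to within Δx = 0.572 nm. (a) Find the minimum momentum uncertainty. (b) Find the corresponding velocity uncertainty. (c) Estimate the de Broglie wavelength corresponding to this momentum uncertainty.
(a) Δp_min = 9.218 × 10^-26 kg·m/s
(b) Δv_min = 55.113 m/s
(c) λ_dB = 7.188 nm

Step-by-step:

(a) From the uncertainty principle:
Δp_min = ℏ/(2Δx) = (1.055e-34 J·s)/(2 × 5.720e-10 m) = 9.218e-26 kg·m/s

(b) The velocity uncertainty:
Δv = Δp/m = (9.218e-26 kg·m/s)/(1.673e-27 kg) = 5.511e+01 m/s = 55.113 m/s

(c) The de Broglie wavelength for this momentum:
λ = h/p = (6.626e-34 J·s)/(9.218e-26 kg·m/s) = 7.188e-09 m = 7.188 nm

Note: The de Broglie wavelength is comparable to the localization size, as expected from wave-particle duality.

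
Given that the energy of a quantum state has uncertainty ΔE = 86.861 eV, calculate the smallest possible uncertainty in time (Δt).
3.789 as

Using the energy-time uncertainty principle:
ΔEΔt ≥ ℏ/2

The minimum uncertainty in time is:
Δt_min = ℏ/(2ΔE)
Δt_min = (1.055e-34 J·s) / (2 × 1.392e-17 J)
Δt_min = 3.789e-18 s = 3.789 as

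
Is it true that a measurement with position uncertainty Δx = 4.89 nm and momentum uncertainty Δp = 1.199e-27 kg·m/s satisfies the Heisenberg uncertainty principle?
No, it violates the uncertainty principle (impossible measurement).

Calculate the product ΔxΔp:
ΔxΔp = (4.890e-09 m) × (1.199e-27 kg·m/s)
ΔxΔp = 5.863e-36 J·s

Compare to the minimum allowed value ℏ/2:
ℏ/2 = 5.273e-35 J·s

Since ΔxΔp = 5.863e-36 J·s < 5.273e-35 J·s = ℏ/2,
the measurement violates the uncertainty principle.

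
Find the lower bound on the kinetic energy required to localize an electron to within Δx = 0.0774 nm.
1.590 eV

Localizing a particle requires giving it sufficient momentum uncertainty:

1. From uncertainty principle: Δp ≥ ℏ/(2Δx)
   Δp_min = (1.055e-34 J·s) / (2 × 7.740e-11 m)
   Δp_min = 6.812e-25 kg·m/s

2. This momentum uncertainty corresponds to kinetic energy:
   KE ≈ (Δp)²/(2m) = (6.812e-25)²/(2 × 9.109e-31 kg)
   KE = 2.547e-19 J = 1.590 eV

Tighter localization requires more energy.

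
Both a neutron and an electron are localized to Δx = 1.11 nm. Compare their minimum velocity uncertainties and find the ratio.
The electron has the larger minimum velocity uncertainty, by a ratio of 1838.7.

For both particles, Δp_min = ℏ/(2Δx) = 4.750e-26 kg·m/s (same for both).

The velocity uncertainty is Δv = Δp/m:
- neutron: Δv = 4.750e-26 / 1.675e-27 = 2.836e+01 m/s = 28.361 m/s
- electron: Δv = 4.750e-26 / 9.109e-31 = 5.215e+04 m/s = 52.148 km/s

Ratio: 5.215e+04 / 2.836e+01 = 1838.7

The lighter particle has larger velocity uncertainty because Δv ∝ 1/m.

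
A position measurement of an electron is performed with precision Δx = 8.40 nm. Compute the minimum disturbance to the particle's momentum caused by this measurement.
6.277 × 10^-27 kg·m/s

The uncertainty principle implies that measuring position disturbs momentum:
ΔxΔp ≥ ℏ/2

When we measure position with precision Δx, we necessarily introduce a momentum uncertainty:
Δp ≥ ℏ/(2Δx)
Δp_min = (1.055e-34 J·s) / (2 × 8.400e-09 m)
Δp_min = 6.277e-27 kg·m/s

The more precisely we measure position, the greater the momentum disturbance.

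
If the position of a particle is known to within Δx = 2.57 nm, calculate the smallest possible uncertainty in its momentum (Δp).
2.052 × 10^-26 kg·m/s

Using the Heisenberg uncertainty principle:
ΔxΔp ≥ ℏ/2

The minimum uncertainty in momentum is:
Δp_min = ℏ/(2Δx)
Δp_min = (1.055e-34 J·s) / (2 × 2.570e-09 m)
Δp_min = 2.052e-26 kg·m/s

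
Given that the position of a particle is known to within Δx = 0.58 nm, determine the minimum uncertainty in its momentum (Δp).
9.091 × 10^-26 kg·m/s

Using the Heisenberg uncertainty principle:
ΔxΔp ≥ ℏ/2

The minimum uncertainty in momentum is:
Δp_min = ℏ/(2Δx)
Δp_min = (1.055e-34 J·s) / (2 × 5.800e-10 m)
Δp_min = 9.091e-26 kg·m/s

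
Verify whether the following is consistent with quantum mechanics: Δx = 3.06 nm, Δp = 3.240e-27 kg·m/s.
No, it violates the uncertainty principle (impossible measurement).

Calculate the product ΔxΔp:
ΔxΔp = (3.060e-09 m) × (3.240e-27 kg·m/s)
ΔxΔp = 9.914e-36 J·s

Compare to the minimum allowed value ℏ/2:
ℏ/2 = 5.273e-35 J·s

Since ΔxΔp = 9.914e-36 J·s < 5.273e-35 J·s = ℏ/2,
the measurement violates the uncertainty principle.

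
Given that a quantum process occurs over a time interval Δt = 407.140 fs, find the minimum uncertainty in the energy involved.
808.336 μeV

Using the energy-time uncertainty principle:
ΔEΔt ≥ ℏ/2

The minimum uncertainty in energy is:
ΔE_min = ℏ/(2Δt)
ΔE_min = (1.055e-34 J·s) / (2 × 4.071e-13 s)
ΔE_min = 1.295e-22 J = 808.336 μeV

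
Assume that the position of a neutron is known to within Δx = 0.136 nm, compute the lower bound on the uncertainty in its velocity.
231.479 m/s

Using the Heisenberg uncertainty principle and Δp = mΔv:
ΔxΔp ≥ ℏ/2
Δx(mΔv) ≥ ℏ/2

The minimum uncertainty in velocity is:
Δv_min = ℏ/(2mΔx)
Δv_min = (1.055e-34 J·s) / (2 × 1.675e-27 kg × 1.360e-10 m)
Δv_min = 2.315e+02 m/s = 231.479 m/s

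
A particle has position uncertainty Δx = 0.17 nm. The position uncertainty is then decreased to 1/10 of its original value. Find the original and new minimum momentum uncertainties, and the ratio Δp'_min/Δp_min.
Original Δp_min = 3.102 × 10^-25 kg·m/s; new Δp'_min = 3.102 × 10^-24 kg·m/s; ratio Δp'_min/Δp_min = 10.

From the uncertainty principle ΔxΔp ≥ ℏ/2, the minimum momentum uncertainty is Δp_min = ℏ/(2Δx).

Original (Δx = 0.17 nm = 1.700e-10 m):
Δp_min = (1.055e-34 J·s)/(2 × 1.700e-10 m) = 3.102e-25 kg·m/s

When Δx → (1/10)Δx:
Δp'_min = ℏ/(2 × (1/10)Δx) = 10 × ℏ/(2Δx) = 10 × Δp_min
Δp'_min = 10 × 3.102e-25 kg·m/s = 3.102e-24 kg·m/s

Since Δp_min ∝ 1/Δx, when Δx is decreased to 1/10 of its original value, Δp_min increases to 10 times its original value.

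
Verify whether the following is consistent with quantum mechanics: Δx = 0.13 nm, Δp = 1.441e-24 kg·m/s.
Yes, it satisfies the uncertainty principle.

Calculate the product ΔxΔp:
ΔxΔp = (1.300e-10 m) × (1.441e-24 kg·m/s)
ΔxΔp = 1.873e-34 J·s

Compare to the minimum allowed value ℏ/2:
ℏ/2 = 5.273e-35 J·s

Since ΔxΔp = 1.873e-34 J·s ≥ 5.273e-35 J·s = ℏ/2,
the measurement satisfies the uncertainty principle.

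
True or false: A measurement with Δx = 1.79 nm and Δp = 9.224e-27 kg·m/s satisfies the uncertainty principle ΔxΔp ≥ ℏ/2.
No, it violates the uncertainty principle (impossible measurement).

Calculate the product ΔxΔp:
ΔxΔp = (1.790e-09 m) × (9.224e-27 kg·m/s)
ΔxΔp = 1.651e-35 J·s

Compare to the minimum allowed value ℏ/2:
ℏ/2 = 5.273e-35 J·s

Since ΔxΔp = 1.651e-35 J·s < 5.273e-35 J·s = ℏ/2,
the measurement violates the uncertainty principle.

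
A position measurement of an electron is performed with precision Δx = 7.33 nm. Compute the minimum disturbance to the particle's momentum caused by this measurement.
7.194 × 10^-27 kg·m/s

The uncertainty principle implies that measuring position disturbs momentum:
ΔxΔp ≥ ℏ/2

When we measure position with precision Δx, we necessarily introduce a momentum uncertainty:
Δp ≥ ℏ/(2Δx)
Δp_min = (1.055e-34 J·s) / (2 × 7.330e-09 m)
Δp_min = 7.194e-27 kg·m/s

The more precisely we measure position, the greater the momentum disturbance.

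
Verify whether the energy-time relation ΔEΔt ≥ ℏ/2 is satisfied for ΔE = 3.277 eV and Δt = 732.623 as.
Yes, it satisfies the uncertainty relation.

Calculate the product ΔEΔt:
ΔE = 3.277 eV = 5.250e-19 J
ΔEΔt = (5.250e-19 J) × (7.326e-16 s)
ΔEΔt = 3.847e-34 J·s

Compare to the minimum allowed value ℏ/2:
ℏ/2 = 5.273e-35 J·s

Since ΔEΔt = 3.847e-34 J·s ≥ 5.273e-35 J·s = ℏ/2,
this satisfies the uncertainty relation.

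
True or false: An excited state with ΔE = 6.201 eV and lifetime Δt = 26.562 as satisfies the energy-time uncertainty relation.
No, it violates the uncertainty relation.

Calculate the product ΔEΔt:
ΔE = 6.201 eV = 9.935e-19 J
ΔEΔt = (9.935e-19 J) × (2.656e-17 s)
ΔEΔt = 2.639e-35 J·s

Compare to the minimum allowed value ℏ/2:
ℏ/2 = 5.273e-35 J·s

Since ΔEΔt = 2.639e-35 J·s < 5.273e-35 J·s = ℏ/2,
this violates the uncertainty relation.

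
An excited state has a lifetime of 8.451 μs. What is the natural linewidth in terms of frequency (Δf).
9.416 kHz

Using the energy-time uncertainty principle and E = hf:
ΔEΔt ≥ ℏ/2
hΔf·Δt ≥ ℏ/2

The minimum frequency uncertainty is:
Δf = ℏ/(2hτ) = 1/(4πτ)
Δf = 1/(4π × 8.451e-06 s)
Δf = 9.416e+03 Hz = 9.416 kHz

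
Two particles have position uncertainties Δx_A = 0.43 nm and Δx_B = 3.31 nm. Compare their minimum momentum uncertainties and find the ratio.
Particle A has the larger minimum momentum uncertainty, by a factor of 7.70.

For each particle, the minimum momentum uncertainty is Δp_min = ℏ/(2Δx):

Particle A: Δp_A = ℏ/(2×4.300e-10 m) = 1.226e-25 kg·m/s
Particle B: Δp_B = ℏ/(2×3.310e-09 m) = 1.593e-26 kg·m/s

Ratio: Δp_A/Δp_B = 7.70

Since Δp_min ∝ 1/Δx, the particle with smaller position uncertainty (A) has larger momentum uncertainty.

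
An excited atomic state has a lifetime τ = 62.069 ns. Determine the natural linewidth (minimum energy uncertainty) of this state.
5.302 neV

Using the energy-time uncertainty principle:
ΔEΔt ≥ ℏ/2

The lifetime τ represents the time uncertainty Δt.
The natural linewidth (minimum energy uncertainty) is:

ΔE = ℏ/(2τ)
ΔE = (1.055e-34 J·s) / (2 × 6.207e-08 s)
ΔE = 8.495e-28 J = 5.302 neV

This natural linewidth limits the precision of spectroscopic measurements.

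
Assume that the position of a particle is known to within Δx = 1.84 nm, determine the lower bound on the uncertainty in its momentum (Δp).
2.866 × 10^-26 kg·m/s

Using the Heisenberg uncertainty principle:
ΔxΔp ≥ ℏ/2

The minimum uncertainty in momentum is:
Δp_min = ℏ/(2Δx)
Δp_min = (1.055e-34 J·s) / (2 × 1.840e-09 m)
Δp_min = 2.866e-26 kg·m/s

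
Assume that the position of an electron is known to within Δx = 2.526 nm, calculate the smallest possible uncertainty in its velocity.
22.915 km/s

Using the Heisenberg uncertainty principle and Δp = mΔv:
ΔxΔp ≥ ℏ/2
Δx(mΔv) ≥ ℏ/2

The minimum uncertainty in velocity is:
Δv_min = ℏ/(2mΔx)
Δv_min = (1.055e-34 J·s) / (2 × 9.109e-31 kg × 2.526e-09 m)
Δv_min = 2.292e+04 m/s = 22.915 km/s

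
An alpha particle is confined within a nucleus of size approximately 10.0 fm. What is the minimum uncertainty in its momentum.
5.273 × 10^-21 kg·m/s

Using the Heisenberg uncertainty principle:
ΔxΔp ≥ ℏ/2

With Δx ≈ L = 1.000e-14 m (the confinement size):
Δp_min = ℏ/(2Δx)
Δp_min = (1.055e-34 J·s) / (2 × 1.000e-14 m)
Δp_min = 5.273e-21 kg·m/s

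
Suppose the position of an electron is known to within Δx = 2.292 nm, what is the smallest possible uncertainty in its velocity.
25.255 km/s

Using the Heisenberg uncertainty principle and Δp = mΔv:
ΔxΔp ≥ ℏ/2
Δx(mΔv) ≥ ℏ/2

The minimum uncertainty in velocity is:
Δv_min = ℏ/(2mΔx)
Δv_min = (1.055e-34 J·s) / (2 × 9.109e-31 kg × 2.292e-09 m)
Δv_min = 2.525e+04 m/s = 25.255 km/s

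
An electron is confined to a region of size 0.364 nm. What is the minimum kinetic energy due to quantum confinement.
71.889 meV

Using the uncertainty principle:

1. Position uncertainty: Δx ≈ 3.640e-10 m
2. Minimum momentum uncertainty: Δp = ℏ/(2Δx) = 1.449e-25 kg·m/s
3. Minimum kinetic energy:
   KE = (Δp)²/(2m) = (1.449e-25)²/(2 × 9.109e-31 kg)
   KE = 1.152e-20 J = 71.889 meV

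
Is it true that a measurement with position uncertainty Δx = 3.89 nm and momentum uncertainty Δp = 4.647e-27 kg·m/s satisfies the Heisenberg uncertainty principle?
No, it violates the uncertainty principle (impossible measurement).

Calculate the product ΔxΔp:
ΔxΔp = (3.890e-09 m) × (4.647e-27 kg·m/s)
ΔxΔp = 1.808e-35 J·s

Compare to the minimum allowed value ℏ/2:
ℏ/2 = 5.273e-35 J·s

Since ΔxΔp = 1.808e-35 J·s < 5.273e-35 J·s = ℏ/2,
the measurement violates the uncertainty principle.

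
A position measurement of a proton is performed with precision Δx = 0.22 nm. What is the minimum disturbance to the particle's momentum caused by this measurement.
2.397 × 10^-25 kg·m/s

The uncertainty principle implies that measuring position disturbs momentum:
ΔxΔp ≥ ℏ/2

When we measure position with precision Δx, we necessarily introduce a momentum uncertainty:
Δp ≥ ℏ/(2Δx)
Δp_min = (1.055e-34 J·s) / (2 × 2.200e-10 m)
Δp_min = 2.397e-25 kg·m/s

The more precisely we measure position, the greater the momentum disturbance.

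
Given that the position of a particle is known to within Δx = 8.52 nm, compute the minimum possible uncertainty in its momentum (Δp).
6.189 × 10^-27 kg·m/s

Using the Heisenberg uncertainty principle:
ΔxΔp ≥ ℏ/2

The minimum uncertainty in momentum is:
Δp_min = ℏ/(2Δx)
Δp_min = (1.055e-34 J·s) / (2 × 8.520e-09 m)
Δp_min = 6.189e-27 kg·m/s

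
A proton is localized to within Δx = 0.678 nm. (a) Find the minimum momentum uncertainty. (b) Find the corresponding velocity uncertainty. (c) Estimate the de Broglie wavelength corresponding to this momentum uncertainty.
(a) Δp_min = 7.777 × 10^-26 kg·m/s
(b) Δv_min = 46.496 m/s
(c) λ_dB = 8.520 nm

Step-by-step:

(a) From the uncertainty principle:
Δp_min = ℏ/(2Δx) = (1.055e-34 J·s)/(2 × 6.780e-10 m) = 7.777e-26 kg·m/s

(b) The velocity uncertainty:
Δv = Δp/m = (7.777e-26 kg·m/s)/(1.673e-27 kg) = 4.650e+01 m/s = 46.496 m/s

(c) The de Broglie wavelength for this momentum:
λ = h/p = (6.626e-34 J·s)/(7.777e-26 kg·m/s) = 8.520e-09 m = 8.520 nm

Note: The de Broglie wavelength is comparable to the localization size, as expected from wave-particle duality.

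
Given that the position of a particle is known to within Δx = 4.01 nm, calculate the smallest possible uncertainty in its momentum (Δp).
1.315 × 10^-26 kg·m/s

Using the Heisenberg uncertainty principle:
ΔxΔp ≥ ℏ/2

The minimum uncertainty in momentum is:
Δp_min = ℏ/(2Δx)
Δp_min = (1.055e-34 J·s) / (2 × 4.010e-09 m)
Δp_min = 1.315e-26 kg·m/s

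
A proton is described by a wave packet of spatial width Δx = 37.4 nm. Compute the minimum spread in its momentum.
1.410 × 10^-27 kg·m/s

For a wave packet, the spatial width Δx and momentum spread Δp are related by the uncertainty principle:
ΔxΔp ≥ ℏ/2

The minimum momentum spread is:
Δp_min = ℏ/(2Δx)
Δp_min = (1.055e-34 J·s) / (2 × 3.740e-08 m)
Δp_min = 1.410e-27 kg·m/s

A wave packet cannot have both a well-defined position and well-defined momentum.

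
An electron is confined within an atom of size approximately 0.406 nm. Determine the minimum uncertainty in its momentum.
1.299 × 10^-25 kg·m/s

Using the Heisenberg uncertainty principle:
ΔxΔp ≥ ℏ/2

With Δx ≈ L = 4.060e-10 m (the confinement size):
Δp_min = ℏ/(2Δx)
Δp_min = (1.055e-34 J·s) / (2 × 4.060e-10 m)
Δp_min = 1.299e-25 kg·m/s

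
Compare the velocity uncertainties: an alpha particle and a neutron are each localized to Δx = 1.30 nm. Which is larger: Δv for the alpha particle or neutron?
The neutron has the larger minimum velocity uncertainty, by a ratio of 4.0.

For both particles, Δp_min = ℏ/(2Δx) = 4.056e-26 kg·m/s (same for both).

The velocity uncertainty is Δv = Δp/m:
- alpha particle: Δv = 4.056e-26 / 6.645e-27 = 6.104e+00 m/s = 6.104 m/s
- neutron: Δv = 4.056e-26 / 1.675e-27 = 2.422e+01 m/s = 24.216 m/s

Ratio: 2.422e+01 / 6.104e+00 = 4.0

The lighter particle has larger velocity uncertainty because Δv ∝ 1/m.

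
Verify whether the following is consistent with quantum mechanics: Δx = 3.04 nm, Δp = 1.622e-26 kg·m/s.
No, it violates the uncertainty principle (impossible measurement).

Calculate the product ΔxΔp:
ΔxΔp = (3.040e-09 m) × (1.622e-26 kg·m/s)
ΔxΔp = 4.931e-35 J·s

Compare to the minimum allowed value ℏ/2:
ℏ/2 = 5.273e-35 J·s

Since ΔxΔp = 4.931e-35 J·s < 5.273e-35 J·s = ℏ/2,
the measurement violates the uncertainty principle.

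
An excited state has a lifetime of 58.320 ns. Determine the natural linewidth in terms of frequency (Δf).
1.364 MHz

Using the energy-time uncertainty principle and E = hf:
ΔEΔt ≥ ℏ/2
hΔf·Δt ≥ ℏ/2

The minimum frequency uncertainty is:
Δf = ℏ/(2hτ) = 1/(4πτ)
Δf = 1/(4π × 5.832e-08 s)
Δf = 1.364e+06 Hz = 1.364 MHz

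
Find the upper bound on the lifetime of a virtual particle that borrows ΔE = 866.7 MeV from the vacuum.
3.797 × 10^-25 s

Using the energy-time uncertainty principle:
ΔEΔt ≥ ℏ/2

For a virtual particle borrowing energy ΔE, the maximum lifetime is:
Δt_max = ℏ/(2ΔE)

Converting energy:
ΔE = 866.7 MeV = 1.389e-10 J

Δt_max = (1.055e-34 J·s) / (2 × 1.389e-10 J)
Δt_max = 3.797e-25 s = 3.797 × 10^-25 s

Virtual particles with higher borrowed energy exist for shorter times.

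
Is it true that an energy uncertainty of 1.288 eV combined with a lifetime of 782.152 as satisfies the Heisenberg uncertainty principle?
Yes, it satisfies the uncertainty relation.

Calculate the product ΔEΔt:
ΔE = 1.288 eV = 2.064e-19 J
ΔEΔt = (2.064e-19 J) × (7.822e-16 s)
ΔEΔt = 1.614e-34 J·s

Compare to the minimum allowed value ℏ/2:
ℏ/2 = 5.273e-35 J·s

Since ΔEΔt = 1.614e-34 J·s ≥ 5.273e-35 J·s = ℏ/2,
this satisfies the uncertainty relation.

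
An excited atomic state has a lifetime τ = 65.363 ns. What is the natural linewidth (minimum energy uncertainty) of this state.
5.035 neV

Using the energy-time uncertainty principle:
ΔEΔt ≥ ℏ/2

The lifetime τ represents the time uncertainty Δt.
The natural linewidth (minimum energy uncertainty) is:

ΔE = ℏ/(2τ)
ΔE = (1.055e-34 J·s) / (2 × 6.536e-08 s)
ΔE = 8.067e-28 J = 5.035 neV

This natural linewidth limits the precision of spectroscopic measurements.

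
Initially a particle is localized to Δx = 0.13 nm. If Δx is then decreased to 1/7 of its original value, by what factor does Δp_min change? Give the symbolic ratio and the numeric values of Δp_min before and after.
Original Δp_min = 4.056 × 10^-25 kg·m/s; new Δp'_min = 2.839 × 10^-24 kg·m/s; ratio Δp'_min/Δp_min = 7.

From the uncertainty principle ΔxΔp ≥ ℏ/2, the minimum momentum uncertainty is Δp_min = ℏ/(2Δx).

Original (Δx = 0.13 nm = 1.300e-10 m):
Δp_min = (1.055e-34 J·s)/(2 × 1.300e-10 m) = 4.056e-25 kg·m/s

When Δx → (1/7)Δx:
Δp'_min = ℏ/(2 × (1/7)Δx) = 7 × ℏ/(2Δx) = 7 × Δp_min
Δp'_min = 7 × 4.056e-25 kg·m/s = 2.839e-24 kg·m/s

Since Δp_min ∝ 1/Δx, when Δx is decreased to 1/7 of its original value, Δp_min increases to 7 times its original value.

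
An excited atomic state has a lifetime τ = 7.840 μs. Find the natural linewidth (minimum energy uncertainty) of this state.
41.978 peV

Using the energy-time uncertainty principle:
ΔEΔt ≥ ℏ/2

The lifetime τ represents the time uncertainty Δt.
The natural linewidth (minimum energy uncertainty) is:

ΔE = ℏ/(2τ)
ΔE = (1.055e-34 J·s) / (2 × 7.840e-06 s)
ΔE = 6.726e-30 J = 41.978 peV

This natural linewidth limits the precision of spectroscopic measurements.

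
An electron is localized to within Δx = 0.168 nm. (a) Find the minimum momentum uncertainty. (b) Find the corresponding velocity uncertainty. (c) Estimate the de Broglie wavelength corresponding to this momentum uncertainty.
(a) Δp_min = 3.139 × 10^-25 kg·m/s
(b) Δv_min = 344.547 km/s
(c) λ_dB = 2.111 nm

Step-by-step:

(a) From the uncertainty principle:
Δp_min = ℏ/(2Δx) = (1.055e-34 J·s)/(2 × 1.680e-10 m) = 3.139e-25 kg·m/s

(b) The velocity uncertainty:
Δv = Δp/m = (3.139e-25 kg·m/s)/(9.109e-31 kg) = 3.445e+05 m/s = 344.547 km/s

(c) The de Broglie wavelength for this momentum:
λ = h/p = (6.626e-34 J·s)/(3.139e-25 kg·m/s) = 2.111e-09 m = 2.111 nm

Note: The de Broglie wavelength is comparable to the localization size, as expected from wave-particle duality.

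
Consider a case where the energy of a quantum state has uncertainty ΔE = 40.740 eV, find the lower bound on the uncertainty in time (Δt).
8.078 as

Using the energy-time uncertainty principle:
ΔEΔt ≥ ℏ/2

The minimum uncertainty in time is:
Δt_min = ℏ/(2ΔE)
Δt_min = (1.055e-34 J·s) / (2 × 6.527e-18 J)
Δt_min = 8.078e-18 s = 8.078 as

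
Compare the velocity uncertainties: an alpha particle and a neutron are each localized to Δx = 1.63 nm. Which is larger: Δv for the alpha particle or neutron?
The neutron has the larger minimum velocity uncertainty, by a ratio of 4.0.

For both particles, Δp_min = ℏ/(2Δx) = 3.235e-26 kg·m/s (same for both).

The velocity uncertainty is Δv = Δp/m:
- alpha particle: Δv = 3.235e-26 / 6.645e-27 = 4.868e+00 m/s = 4.868 m/s
- neutron: Δv = 3.235e-26 / 1.675e-27 = 1.931e+01 m/s = 19.314 m/s

Ratio: 1.931e+01 / 4.868e+00 = 4.0

The lighter particle has larger velocity uncertainty because Δv ∝ 1/m.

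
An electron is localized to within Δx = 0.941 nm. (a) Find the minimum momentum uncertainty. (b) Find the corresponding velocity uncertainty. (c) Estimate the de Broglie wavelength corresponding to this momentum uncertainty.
(a) Δp_min = 5.603 × 10^-26 kg·m/s
(b) Δv_min = 61.513 km/s
(c) λ_dB = 11.825 nm

Step-by-step:

(a) From the uncertainty principle:
Δp_min = ℏ/(2Δx) = (1.055e-34 J·s)/(2 × 9.410e-10 m) = 5.603e-26 kg·m/s

(b) The velocity uncertainty:
Δv = Δp/m = (5.603e-26 kg·m/s)/(9.109e-31 kg) = 6.151e+04 m/s = 61.513 km/s

(c) The de Broglie wavelength for this momentum:
λ = h/p = (6.626e-34 J·s)/(5.603e-26 kg·m/s) = 1.182e-08 m = 11.825 nm

Note: The de Broglie wavelength is comparable to the localization size, as expected from wave-particle duality.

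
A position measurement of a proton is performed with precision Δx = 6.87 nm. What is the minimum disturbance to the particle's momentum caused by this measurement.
7.675 × 10^-27 kg·m/s

The uncertainty principle implies that measuring position disturbs momentum:
ΔxΔp ≥ ℏ/2

When we measure position with precision Δx, we necessarily introduce a momentum uncertainty:
Δp ≥ ℏ/(2Δx)
Δp_min = (1.055e-34 J·s) / (2 × 6.870e-09 m)
Δp_min = 7.675e-27 kg·m/s

The more precisely we measure position, the greater the momentum disturbance.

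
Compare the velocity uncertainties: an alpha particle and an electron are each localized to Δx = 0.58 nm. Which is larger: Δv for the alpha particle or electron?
The electron has the larger minimum velocity uncertainty, by a ratio of 7294.3.

For both particles, Δp_min = ℏ/(2Δx) = 9.091e-26 kg·m/s (same for both).

The velocity uncertainty is Δv = Δp/m:
- alpha particle: Δv = 9.091e-26 / 6.645e-27 = 1.368e+01 m/s = 13.682 m/s
- electron: Δv = 9.091e-26 / 9.109e-31 = 9.980e+04 m/s = 99.800 km/s

Ratio: 9.980e+04 / 1.368e+01 = 7294.3

The lighter particle has larger velocity uncertainty because Δv ∝ 1/m.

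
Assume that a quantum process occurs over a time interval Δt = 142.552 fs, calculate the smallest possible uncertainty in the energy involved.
2.309 meV

Using the energy-time uncertainty principle:
ΔEΔt ≥ ℏ/2

The minimum uncertainty in energy is:
ΔE_min = ℏ/(2Δt)
ΔE_min = (1.055e-34 J·s) / (2 × 1.426e-13 s)
ΔE_min = 3.699e-22 J = 2.309 meV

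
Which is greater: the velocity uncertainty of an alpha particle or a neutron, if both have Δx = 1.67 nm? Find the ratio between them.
The neutron has the larger minimum velocity uncertainty, by a ratio of 4.0.

For both particles, Δp_min = ℏ/(2Δx) = 3.157e-26 kg·m/s (same for both).

The velocity uncertainty is Δv = Δp/m:
- alpha particle: Δv = 3.157e-26 / 6.645e-27 = 4.752e+00 m/s = 4.752 m/s
- neutron: Δv = 3.157e-26 / 1.675e-27 = 1.885e+01 m/s = 18.851 m/s

Ratio: 1.885e+01 / 4.752e+00 = 4.0

The lighter particle has larger velocity uncertainty because Δv ∝ 1/m.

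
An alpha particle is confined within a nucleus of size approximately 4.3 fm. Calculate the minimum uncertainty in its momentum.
1.226 × 10^-20 kg·m/s

Using the Heisenberg uncertainty principle:
ΔxΔp ≥ ℏ/2

With Δx ≈ L = 4.300e-15 m (the confinement size):
Δp_min = ℏ/(2Δx)
Δp_min = (1.055e-34 J·s) / (2 × 4.300e-15 m)
Δp_min = 1.226e-20 kg·m/s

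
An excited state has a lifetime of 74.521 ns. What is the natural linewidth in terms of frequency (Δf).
1.068 MHz

Using the energy-time uncertainty principle and E = hf:
ΔEΔt ≥ ℏ/2
hΔf·Δt ≥ ℏ/2

The minimum frequency uncertainty is:
Δf = ℏ/(2hτ) = 1/(4πτ)
Δf = 1/(4π × 7.452e-08 s)
Δf = 1.068e+06 Hz = 1.068 MHz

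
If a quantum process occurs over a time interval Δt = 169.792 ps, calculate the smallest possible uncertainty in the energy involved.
1.938 μeV

Using the energy-time uncertainty principle:
ΔEΔt ≥ ℏ/2

The minimum uncertainty in energy is:
ΔE_min = ℏ/(2Δt)
ΔE_min = (1.055e-34 J·s) / (2 × 1.698e-10 s)
ΔE_min = 3.105e-25 J = 1.938 μeV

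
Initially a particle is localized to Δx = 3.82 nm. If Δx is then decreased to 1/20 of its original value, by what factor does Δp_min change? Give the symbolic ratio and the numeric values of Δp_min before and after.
Original Δp_min = 1.380 × 10^-26 kg·m/s; new Δp'_min = 2.761 × 10^-25 kg·m/s; ratio Δp'_min/Δp_min = 20.

From the uncertainty principle ΔxΔp ≥ ℏ/2, the minimum momentum uncertainty is Δp_min = ℏ/(2Δx).

Original (Δx = 3.82 nm = 3.820e-09 m):
Δp_min = (1.055e-34 J·s)/(2 × 3.820e-09 m) = 1.380e-26 kg·m/s

When Δx → (1/20)Δx:
Δp'_min = ℏ/(2 × (1/20)Δx) = 20 × ℏ/(2Δx) = 20 × Δp_min
Δp'_min = 20 × 1.380e-26 kg·m/s = 2.761e-25 kg·m/s

Since Δp_min ∝ 1/Δx, when Δx is decreased to 1/20 of its original value, Δp_min increases to 20 times its original value.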